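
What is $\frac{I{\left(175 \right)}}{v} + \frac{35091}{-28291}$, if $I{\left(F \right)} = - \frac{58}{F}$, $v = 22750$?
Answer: $- \frac{69853842314}{56316771875} \approx -1.2404$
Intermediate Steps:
$\frac{I{\left(175 \right)}}{v} + \frac{35091}{-28291} = \frac{\left(-58\right) \frac{1}{175}}{22750} + \frac{35091}{-28291} = \left(-58\right) \frac{1}{175} \cdot \frac{1}{22750} + 35091 \left(- \frac{1}{28291}\right) = \left(- \frac{58}{175}\right) \frac{1}{22750} - \frac{35091}{28291} = - \frac{29}{1990625} - \frac{35091}{28291} = - \frac{69853842314}{56316771875}$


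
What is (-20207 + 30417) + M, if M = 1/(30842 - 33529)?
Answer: 27434269/2687 ≈ 10210.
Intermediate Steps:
M = -1/2687 (M = 1/(-2687) = -1/2687 ≈ -0.00037216)
(-20207 + 30417) + M = (-20207 + 30417) - 1/2687 = 10210 - 1/2687 = 27434269/2687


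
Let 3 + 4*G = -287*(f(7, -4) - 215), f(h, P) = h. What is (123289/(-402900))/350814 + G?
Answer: 2109296336650661/141342960600 ≈ 14923.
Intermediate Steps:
G = 59693/4 (G = -¾ + (-287*(7 - 215))/4 = -¾ + (-287*(-208))/4 = -¾ + (¼)*59696 = -¾ + 14924 = 59693/4 ≈ 14923.)
(123289/(-402900))/350814 + G = (123289/(-402900))/350814 + 59693/4 = (123289*(-1/402900))*(1/350814) + 59693/4 = -123289/402900*1/350814 + 59693/4 = -123289/141342960600 + 59693/4 = 2109296336650661/141342960600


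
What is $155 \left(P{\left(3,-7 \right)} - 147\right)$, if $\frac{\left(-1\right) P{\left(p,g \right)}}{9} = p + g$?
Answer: $-17205$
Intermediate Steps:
$P{\left(p,g \right)} = - 9 g - 9 p$ ($P{\left(p,g \right)} = - 9 \left(p + g\right) = - 9 \left(g + p\right) = - 9 g - 9 p$)
$155 \left(P{\left(3,-7 \right)} - 147\right) = 155 \left(\left(\left(-9\right) \left(-7\right) - 27\right) - 147\right) = 155 \left(\left(63 - 27\right) - 147\right) = 155 \left(36 - 147\right) = 155 \left(-111\right) = -17205$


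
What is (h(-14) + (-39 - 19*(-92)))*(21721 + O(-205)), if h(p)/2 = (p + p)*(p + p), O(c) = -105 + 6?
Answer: 70855294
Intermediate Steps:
O(c) = -99
h(p) = 8*p² (h(p) = 2*((p + p)*(p + p)) = 2*((2*p)*(2*p)) = 2*(4*p²) = 8*p²)
(h(-14) + (-39 - 19*(-92)))*(21721 + O(-205)) = (8*(-14)² + (-39 - 19*(-92)))*(21721 - 99) = (8*196 + (-39 + 1748))*21622 = (1568 + 1709)*21622 = 3277*21622 = 70855294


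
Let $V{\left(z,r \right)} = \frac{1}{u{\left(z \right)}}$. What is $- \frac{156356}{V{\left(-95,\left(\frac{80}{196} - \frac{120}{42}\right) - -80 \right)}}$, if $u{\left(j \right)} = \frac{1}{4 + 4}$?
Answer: $- \frac{39089}{2} \approx -19545.0$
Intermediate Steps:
$u{\left(j \right)} = \frac{1}{8}$
$V{\left(z,r \right)} = 8$ ($V{\left(z,r \right)} = \frac{1}{\frac{1}{8}} = 8$)
$- \frac{156356}{V{\left(-95,\left(\frac{80}{196} - \frac{120}{42}\right) - -80 \right)}} = - \frac{156356}{8} = \left(-156356\right) \frac{1}{8} = - \frac{39089}{2}$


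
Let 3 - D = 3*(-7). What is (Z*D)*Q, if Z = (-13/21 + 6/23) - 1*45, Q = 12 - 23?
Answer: 1927904/161 ≈ 11975.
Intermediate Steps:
Q = -11
Z = -21908/483 (Z = (-13*1/21 + 6*(1/23)) - 45 = (-13/21 + 6/23) - 45 = -173/483 - 45 = -21908/483 ≈ -45.358)
D = 24 (D = 3 - 3*(-7) = 3 - 1*(-21) = 3 + 21 = 24)
(Z*D)*Q = -21908/483*24*(-11) = -175264/161*(-11) = 1927904/161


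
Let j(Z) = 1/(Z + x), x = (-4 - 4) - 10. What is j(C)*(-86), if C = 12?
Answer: 43/3 ≈ 14.333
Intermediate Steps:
x = -18 (x = -8 - 10 = -18)
j(Z) = 1/(-18 + Z) (j(Z) = 1/(Z - 18) = 1/(-18 + Z))
j(C)*(-86) = -86/(-18 + 12) = -86/(-6) = -⅙*(-86) = 43/3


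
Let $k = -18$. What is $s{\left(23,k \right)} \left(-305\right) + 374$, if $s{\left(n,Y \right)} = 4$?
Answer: $-846$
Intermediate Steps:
$s{\left(23,k \right)} \left(-305\right) + 374 = 4 \left(-305\right) + 374 = -1220 + 374 = -846$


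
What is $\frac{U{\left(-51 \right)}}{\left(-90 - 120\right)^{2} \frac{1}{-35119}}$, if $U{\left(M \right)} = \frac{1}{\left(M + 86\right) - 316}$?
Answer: $\frac{5017}{1770300} \approx 0.002834$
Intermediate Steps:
$U{\left(M \right)} = \frac{1}{-230 + M}$ ($U{\left(M \right)} = \frac{1}{\left(86 + M\right) - 316} = \frac{1}{-230 + M}$)
$\frac{U{\left(-51 \right)}}{\left(-90 - 120\right)^{2} \frac{1}{-35119}} = \frac{1}{\left(-230 - 51\right) \frac{\left(-90 - 120\right)^{2}}{-35119}} = \frac{1}{\left(-281\right) \left(-210\right)^{2} \left(- \frac{1}{35119}\right)} = - \frac{1}{281 \cdot 44100 \left(- \frac{1}{35119}\right)} = - \frac{1}{281 \left(- \frac{6300}{5017}\right)} = \left(- \frac{1}{281}\right) \left(- \frac{5017}{6300}\right) = \frac{5017}{1770300}$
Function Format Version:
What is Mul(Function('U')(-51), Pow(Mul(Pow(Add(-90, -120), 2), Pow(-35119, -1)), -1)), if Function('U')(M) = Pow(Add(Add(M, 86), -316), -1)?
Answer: Rational(5017, 1770300) ≈ 0.0028340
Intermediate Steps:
Function('U')(M) = Pow(Add(-230, M), -1) (Function('U')(M) = Pow(Add(Add(86, M), -316), -1) = Pow(Add(-230, M), -1))
Mul(Function('U')(-51), Pow(Mul(Pow(Add(-90, -120), 2), Pow(-35119, -1)), -1)) = Mul(Pow(Add(-230, -51), -1), Pow(Mul(Pow(Add(-90, -120), 2), Pow(-35119, -1)), -1)) = Mul(Pow(-281, -1), Pow(Mul(Pow(-210, 2), Rational(-1, 35119)), -1)) = Mul(Rational(-1, 281), Pow(Mul(44100, Rational(-1, 35119)), -1)) = Mul(Rational(-1, 281), Pow(Rational(-6300, 5017), -1)) = Mul(Rational(-1, 281), Rational(-5017, 6300)) = Rational(5017, 1770300)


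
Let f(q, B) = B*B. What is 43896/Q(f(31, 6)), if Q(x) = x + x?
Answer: 1829/3 ≈ 609.67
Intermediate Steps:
f(q, B) = B²
Q(x) = 2*x
43896/Q(f(31, 6)) = 43896/((2*6²)) = 43896/((2*36)) = 43896/72 = 43896*(1/72) = 1829/3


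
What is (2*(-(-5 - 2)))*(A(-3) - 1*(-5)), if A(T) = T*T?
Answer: 196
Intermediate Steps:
A(T) = T²
(2*(-(-5 - 2)))*(A(-3) - 1*(-5)) = (2*(-(-5 - 2)))*((-3)² - 1*(-5)) = (2*(-1*(-7)))*(9 + 5) = (2*7)*14 = 14*14 = 196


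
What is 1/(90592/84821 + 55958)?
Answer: 84821/4746504110 ≈ 1.7870e-5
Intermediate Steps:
1/(90592/84821 + 55958) = 1/(4746504110/84821) = 84821/4746504110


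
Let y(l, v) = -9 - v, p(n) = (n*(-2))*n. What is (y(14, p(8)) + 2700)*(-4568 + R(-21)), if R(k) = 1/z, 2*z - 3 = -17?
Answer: -90143163/7 ≈ -1.2878e+7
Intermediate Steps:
z = -7 (z = 3/2 + (1/2)*(-17) = 3/2 - 17/2 = -7)
p(n) = -2*n**2 (p(n) = (-2*n)*n = -2*n**2)
R(k) = -1/7 (R(k) = 1/(-7) = -1/7)
(y(14, p(8)) + 2700)*(-4568 + R(-21)) = ((-9 - (-2)*8**2) + 2700)*(-4568 - 1/7) = ((-9 - (-2)*64) + 2700)*(-31977/7) = ((-9 - 1*(-128)) + 2700)*(-31977/7) = ((-9 + 128) + 2700)*(-31977/7) = (119 + 2700)*(-31977/7) = 2819*(-31977/7) = -90143163/7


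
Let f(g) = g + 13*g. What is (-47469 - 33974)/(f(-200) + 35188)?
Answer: -81443/32388 ≈ -2.5146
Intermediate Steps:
f(g) = 14*g
(-47469 - 33974)/(f(-200) + 35188) = (-47469 - 33974)/(14*(-200) + 35188) = -81443/(-2800 + 35188) = -81443/32388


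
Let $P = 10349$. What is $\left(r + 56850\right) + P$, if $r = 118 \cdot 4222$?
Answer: $565395$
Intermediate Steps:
$r = 498196$
$\left(r + 56850\right) + P = \left(498196 + 56850\right) + 10349 = 555046 + 10349 = 565395$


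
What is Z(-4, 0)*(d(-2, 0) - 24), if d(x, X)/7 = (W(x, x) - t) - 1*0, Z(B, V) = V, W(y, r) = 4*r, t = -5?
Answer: 0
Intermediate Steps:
d(x, X) = 35 + 28*x (d(x, X) = 7*((4*x - 1*(-5)) - 1*0) = 7*((4*x + 5) + 0) = 7*((5 + 4*x) + 0) = 7*(5 + 4*x) = 35 + 28*x)
Z(-4, 0)*(d(-2, 0) - 24) = 0*((35 + 28*(-2)) - 24) = 0*((35 - 56) - 24) = 0*(-21 - 24) = 0*(-45) = 0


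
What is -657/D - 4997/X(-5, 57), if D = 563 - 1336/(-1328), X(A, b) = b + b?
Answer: -25277747/561750 ≈ -44.998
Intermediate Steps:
X(A, b) = 2*b
D = 93625/166 (D = 563 - 1336*(-1/1328) = 563 + 167/166 = 93625/166 ≈ 564.01)
-657/D - 4997/X(-5, 57) = -657/93625/166 - 4997/(2*57) = -657*166/93625 - 4997/114 = -109062/93625 - 4997*1/114 = -109062/93625 - 263/6 = -25277747/561750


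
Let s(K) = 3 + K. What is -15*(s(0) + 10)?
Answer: -195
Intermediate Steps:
-15*(s(0) + 10) = -15*((3 + 0) + 10) = -15*(3 + 10) = -15*13 = -195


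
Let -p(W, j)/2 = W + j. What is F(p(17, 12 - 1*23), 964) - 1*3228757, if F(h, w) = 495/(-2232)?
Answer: -800731791/248 ≈ -3.2288e+6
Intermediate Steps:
p(W, j) = -2*W - 2*j (p(W, j) = -2*(W + j) = -2*W - 2*j)
F(h, w) = -55/248 (F(h, w) = 495*(-1/2232) = -55/248)
F(p(17, 12 - 1*23), 964) - 1*3228757 = -55/248 - 1*3228757 = -55/248 - 3228757 = -800731791/248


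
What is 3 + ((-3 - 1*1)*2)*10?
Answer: -77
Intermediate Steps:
3 + ((-3 - 1*1)*2)*10 = 3 + ((-3 - 1)*2)*10 = 3 - 4*2*10 = 3 - 8*10 = 3 - 80 = -77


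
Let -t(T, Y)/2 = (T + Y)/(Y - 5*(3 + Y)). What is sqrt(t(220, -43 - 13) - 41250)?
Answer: I*sqrt(1801909802)/209 ≈ 203.1*I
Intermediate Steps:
t(T, Y) = -2*(T + Y)/(-15 - 4*Y) (t(T, Y) = -2*(T + Y)/(Y - 5*(3 + Y)) = -2*(T + Y)/(Y + (-15 - 5*Y)) = -2*(T + Y)/(-15 - 4*Y))
sqrt(t(220, -43 - 13) - 41250) = sqrt(2*(220 + (-43 - 13))/(15 + 4*(-43 - 13)) - 41250) = sqrt(2*(220 - 56)/(15 + 4*(-56)) - 41250) = sqrt(2*164/(15 - 224) - 41250) = sqrt(2*164/(-209) - 41250) = sqrt(2*(-1/209)*164 - 41250) = sqrt(-328/209 - 41250) = sqrt(-8621578/209) = I*sqrt(1801909802)/209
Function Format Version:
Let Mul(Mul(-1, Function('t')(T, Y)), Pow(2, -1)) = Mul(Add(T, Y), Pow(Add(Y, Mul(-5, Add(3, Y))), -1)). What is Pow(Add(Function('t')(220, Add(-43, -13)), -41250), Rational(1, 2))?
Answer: Mul(Rational(1, 209), I, Pow(1801909802, Rational(1, 2))) ≈ Mul(203.10, I)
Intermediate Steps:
Function('t')(T, Y) = Mul(-2, Pow(Add(-15, Mul(-4, Y)), -1), Add(T, Y)) (Function('t')(T, Y) = Mul(-2, Mul(Add(T, Y), Pow(Add(Y, Mul(-5, Add(3, Y))), -1))) = Mul(-2, Mul(Add(T, Y), Pow(Add(Y, Add(-15, Mul(-5, Y))), -1))) = Mul(-2, Mul(Add(T, Y), Pow(Add(-15, Mul(-4, Y)), -1))) = Mul(-2, Mul(Pow(Add(-15, Mul(-4, Y)), -1), Add(T, Y))) = Mul(-2, Pow(Add(-15, Mul(-4, Y)), -1), Add(T, Y)))
Pow(Add(Function('t')(220, Add(-43, -13)), -41250), Rational(1, 2)) = Pow(Add(Mul(2, Pow(Add(15, Mul(4, Add(-43, -13))), -1), Add(220, Add(-43, -13))), -41250), Rational(1, 2)) = Pow(Add(Mul(2, Pow(Add(15, Mul(4, -56)), -1), Add(220, -56)), -41250), Rational(1, 2)) = Pow(Add(Mul(2, Pow(Add(15, -224), -1), 164), -41250), Rational(1, 2)) = Pow(Add(Mul(2, Pow(-209, -1), 164), -41250), Rational(1, 2)) = Pow(Add(Mul(2, Rational(-1, 209), 164), -41250), Rational(1, 2)) = Pow(Add(Rational(-328, 209), -41250), Rational(1, 2)) = Pow(Rational(-8621578, 209), Rational(1, 2)) = Mul(Rational(1, 209), I, Pow(1801909802, Rational(1, 2)))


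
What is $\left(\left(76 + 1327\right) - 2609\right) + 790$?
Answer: $-416$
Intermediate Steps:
$\left(\left(76 + 1327\right) - 2609\right) + 790 = \left(1403 - 2609\right) + 790 = -1206 + 790 = -416$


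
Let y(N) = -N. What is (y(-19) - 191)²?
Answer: 29584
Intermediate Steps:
(y(-19) - 191)² = (-1*(-19) - 191)² = (19 - 191)² = (-172)² = 29584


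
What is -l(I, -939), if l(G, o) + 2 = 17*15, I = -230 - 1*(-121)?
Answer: -253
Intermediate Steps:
I = -109 (I = -230 + 121 = -109)
l(G, o) = 253 (l(G, o) = -2 + 17*15 = -2 + 255 = 253)
-l(I, -939) = -1*253 = -253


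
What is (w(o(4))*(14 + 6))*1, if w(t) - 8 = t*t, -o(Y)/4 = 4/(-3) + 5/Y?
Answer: 1460/9 ≈ 162.22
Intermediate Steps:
o(Y) = 16/3 - 20/Y (o(Y) = -4*(4/(-3) + 5/Y) = -4*(4*(-⅓) + 5/Y) = -4*(-4/3 + 5/Y) = 16/3 - 20/Y)
w(t) = 8 + t² (w(t) = 8 + t*t = 8 + t²)
(w(o(4))*(14 + 6))*1 = ((8 + (16/3 - 20/4)²)*(14 + 6))*1 = ((8 + (16/3 - 20*¼)²)*20)*1 = ((8 + (16/3 - 5)²)*20)*1 = ((8 + (⅓)²)*20)*1 = ((8 + ⅑)*20)*1 = ((73/9)*20)*1 = (1460/9)*1 = 1460/9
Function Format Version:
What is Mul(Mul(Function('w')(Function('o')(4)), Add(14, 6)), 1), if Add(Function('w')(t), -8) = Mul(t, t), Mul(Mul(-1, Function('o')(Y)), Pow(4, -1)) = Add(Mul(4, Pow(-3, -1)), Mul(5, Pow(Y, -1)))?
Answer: Rational(1460, 9) ≈ 162.22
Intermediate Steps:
Function('o')(Y) = Add(Rational(16, 3), Mul(-20, Pow(Y, -1))) (Function('o')(Y) = Mul(-4, Add(Mul(4, Pow(-3, -1)), Mul(5, Pow(Y, -1)))) = Mul(-4, Add(Mul(4, Rational(-1, 3)), Mul(5, Pow(Y, -1)))) = Mul(-4, Add(Rational(-4, 3), Mul(5, Pow(Y, -1)))) = Add(Rational(16, 3), Mul(-20, Pow(Y, -1))))
Function('w')(t) = Add(8, Pow(t, 2)) (Function('w')(t) = Add(8, Mul(t, t)) = Add(8, Pow(t, 2)))
Mul(Mul(Function('w')(Function('o')(4)), Add(14, 6)), 1) = Mul(Mul(Add(8, Pow(Add(Rational(16, 3), Mul(-20, Pow(4, -1))), 2)), Add(14, 6)), 1) = Mul(Mul(Add(8, Pow(Add(Rational(16, 3), Mul(-20, Rational(1, 4))), 2)), 20), 1) = Mul(Mul(Add(8, Pow(Add(Rational(16, 3), -5), 2)), 20), 1) = Mul(Mul(Add(8, Pow(Rational(1, 3), 2)), 20), 1) = Mul(Mul(Add(8, Rational(1, 9)), 20), 1) = Mul(Mul(Rational(73, 9), 20), 1) = Mul(Rational(1460, 9), 1) = Rational(1460, 9)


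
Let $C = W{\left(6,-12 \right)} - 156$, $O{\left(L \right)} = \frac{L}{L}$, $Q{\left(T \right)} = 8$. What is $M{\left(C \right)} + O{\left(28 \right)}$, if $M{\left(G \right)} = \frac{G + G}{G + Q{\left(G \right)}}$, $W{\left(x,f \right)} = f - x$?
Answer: $\frac{257}{83} \approx 3.0964$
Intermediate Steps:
$O{\left(L \right)} = 1$
$C = -174$ ($C = \left(-12 - 6\right) - 156 = -18 - 156 = -174$)
$M{\left(G \right)} = \frac{2 G}{8 + G}$ ($M{\left(G \right)} = \frac{G + G}{G + 8} = \frac{2 G}{8 + G}$)
$M{\left(C \right)} + O{\left(28 \right)} = 2 \left(-174\right) \frac{1}{8 - 174} + 1 = 2 \left(-174\right) \frac{1}{-166} + 1 = 2 \left(-174\right) \left(- \frac{1}{166}\right) + 1 = \frac{174}{83} + 1 = \frac{257}{83}$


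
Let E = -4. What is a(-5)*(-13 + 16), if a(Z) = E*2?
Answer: -24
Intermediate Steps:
a(Z) = -8 (a(Z) = -4*2 = -8)
a(-5)*(-13 + 16) = -8*(-13 + 16) = -8*3 = -24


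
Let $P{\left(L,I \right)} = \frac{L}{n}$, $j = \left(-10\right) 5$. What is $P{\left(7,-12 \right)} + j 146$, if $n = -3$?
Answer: $- \frac{21907}{3} \approx -7302.3$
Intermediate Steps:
$j = -50$
$P{\left(L,I \right)} = - \frac{L}{3}$ ($P{\left(L,I \right)} = \frac{L}{-3} = L \left(- \frac{1}{3}\right) = - \frac{L}{3}$)
$P{\left(7,-12 \right)} + j 146 = \left(- \frac{1}{3}\right) 7 - 7300 = - \frac{7}{3} - 7300 = - \frac{21907}{3}$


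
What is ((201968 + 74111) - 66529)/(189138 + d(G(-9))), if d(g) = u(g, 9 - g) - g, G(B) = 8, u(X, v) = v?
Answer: 209550/189131 ≈ 1.1080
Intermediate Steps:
d(g) = 9 - 2*g (d(g) = (9 - g) - g = 9 - 2*g)
((201968 + 74111) - 66529)/(189138 + d(G(-9))) = ((201968 + 74111) - 66529)/(189138 + (9 - 2*8)) = (276079 - 66529)/(189138 + (9 - 16)) = 209550/(189138 - 7) = 209550/189131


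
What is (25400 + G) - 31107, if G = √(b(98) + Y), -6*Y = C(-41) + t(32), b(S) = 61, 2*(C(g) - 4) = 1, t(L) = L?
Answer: -5707 + √1977/6 ≈ -5699.6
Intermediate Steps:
C(g) = 9/2 (C(g) = 4 + (½)*1 = 4 + ½ = 9/2)
Y = -73/12 (Y = -(9/2 + 32)/6 = -⅙*73/2 = -73/12 ≈ -6.0833)
G = √1977/6 (G = √(61 - 73/12) = √(659/12) = √1977/6 ≈ 7.4106)
(25400 + G) - 31107 = (25400 + √1977/6) - 31107 = -5707 + √1977/6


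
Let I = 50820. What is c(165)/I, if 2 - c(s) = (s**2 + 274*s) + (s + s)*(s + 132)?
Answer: -24349/7260 ≈ -3.3539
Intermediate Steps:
c(s) = 2 - s**2 - 274*s - 2*s*(132 + s) (c(s) = 2 - ((s**2 + 274*s) + (s + s)*(s + 132)) = 2 - ((s**2 + 274*s) + (2*s)*(132 + s)) = 2 - ((s**2 + 274*s) + 2*s*(132 + s)) = 2 - (s**2 + 274*s + 2*s*(132 + s)) = 2 + (-s**2 - 274*s - 2*s*(132 + s)) = 2 - s**2 - 274*s - 2*s*(132 + s))
c(165)/I = (2 - 538*165 - 3*165**2)/50820 = (2 - 88770 - 3*27225)*(1/50820) = (2 - 88770 - 81675)*(1/50820) = -170443*1/50820 = -24349/7260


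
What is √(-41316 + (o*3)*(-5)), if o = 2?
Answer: 3*I*√4594 ≈ 203.34*I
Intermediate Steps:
√(-41316 + (o*3)*(-5)) = √(-41316 + (2*3)*(-5)) = √(-41316 + 6*(-5)) = √(-41316 - 30) = √(-41346) = 3*I*√4594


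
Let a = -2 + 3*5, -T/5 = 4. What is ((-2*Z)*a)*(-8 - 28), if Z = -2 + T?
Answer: -20592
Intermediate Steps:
T = -20 (T = -5*4 = -20)
Z = -22 (Z = -2 - 20 = -22)
a = 13 (a = -2 + 15 = 13)
((-2*Z)*a)*(-8 - 28) = (-2*(-22)*13)*(-8 - 28) = (44*13)*(-36) = 572*(-36) = -20592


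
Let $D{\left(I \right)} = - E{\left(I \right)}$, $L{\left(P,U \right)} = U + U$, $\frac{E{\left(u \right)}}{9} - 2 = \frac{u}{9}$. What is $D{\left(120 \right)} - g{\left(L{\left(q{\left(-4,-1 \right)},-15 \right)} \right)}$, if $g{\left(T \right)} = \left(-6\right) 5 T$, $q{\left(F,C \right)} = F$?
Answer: $-1038$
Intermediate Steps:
$E{\left(u \right)} = 18 + u$ ($E{\left(u \right)} = 18 + 9 \frac{u}{9} = 18 + u$)
$L{\left(P,U \right)} = 2 U$
$D{\left(I \right)} = -18 - I$ ($D{\left(I \right)} = - (18 + I) = -18 - I$)
$g{\left(T \right)} = - 30 T$
$D{\left(120 \right)} - g{\left(L{\left(q{\left(-4,-1 \right)},-15 \right)} \right)} = \left(-18 - 120\right) - - 30 \cdot 2 \left(-15\right) = \left(-18 - 120\right) - \left(-30\right) \left(-30\right) = -138 - 900 = -1038$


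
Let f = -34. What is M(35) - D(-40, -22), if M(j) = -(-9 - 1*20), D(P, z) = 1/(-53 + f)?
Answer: 2524/87 ≈ 29.012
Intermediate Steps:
D(P, z) = -1/87 (D(P, z) = 1/(-53 - 34) = 1/(-87) = -1/87)
M(j) = 29 (M(j) = -(-9 - 20) = -1*(-29) = 29)
M(35) - D(-40, -22) = 29 - 1*(-1/87) = 29 + 1/87 = 2524/87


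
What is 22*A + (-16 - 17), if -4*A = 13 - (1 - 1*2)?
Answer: -110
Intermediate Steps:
A = -7/2 (A = -(13 - (1 - 1*2))/4 = -(13 - (1 - 2))/4 = -(13 - 1*(-1))/4 = -(13 + 1)/4 = -¼*14 = -7/2 ≈ -3.5000)
22*A + (-16 - 17) = 22*(-7/2) + (-16 - 17) = -77 - 33 = -110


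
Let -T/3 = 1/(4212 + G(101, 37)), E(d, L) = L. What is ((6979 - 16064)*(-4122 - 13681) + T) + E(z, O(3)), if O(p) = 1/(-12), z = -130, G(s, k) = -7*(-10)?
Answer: 4155430629301/25692 ≈ 1.6174e+8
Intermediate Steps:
G(s, k) = 70
O(p) = -1/12
T = -3/4282 (T = -3/(4212 + 70) = -3/4282 ≈ -0.00070061)
((6979 - 16064)*(-4122 - 13681) + T) + E(z, O(3)) = ((6979 - 16064)*(-4122 - 13681) - 3/4282) - 1/12 = (-9085*(-17803) - 3/4282) - 1/12 = (161740255 - 3/4282) - 1/12 = 692571771907/4282 - 1/12 = 4155430629301/25692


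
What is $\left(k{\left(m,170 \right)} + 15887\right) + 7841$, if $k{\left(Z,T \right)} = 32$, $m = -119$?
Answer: $23760$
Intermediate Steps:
$\left(k{\left(m,170 \right)} + 15887\right) + 7841 = \left(32 + 15887\right) + 7841 = 15919 + 7841 = 23760$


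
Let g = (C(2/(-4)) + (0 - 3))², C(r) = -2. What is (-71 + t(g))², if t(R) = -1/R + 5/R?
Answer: 3136441/625 ≈ 5018.3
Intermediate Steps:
g = 25 (g = (-2 + (0 - 3))² = (-2 - 3)² = (-5)² = 25)
t(R) = 4/R
(-71 + t(g))² = (-71 + 4/25)² = (-1771/25)² = 3136441/625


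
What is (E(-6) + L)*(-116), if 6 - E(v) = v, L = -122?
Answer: 12760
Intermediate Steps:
E(v) = 6 - v
(E(-6) + L)*(-116) = ((6 - 1*(-6)) - 122)*(-116) = ((6 + 6) - 122)*(-116) = (12 - 122)*(-116) = -110*(-116) = 12760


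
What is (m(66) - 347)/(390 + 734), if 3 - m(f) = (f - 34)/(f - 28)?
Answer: -1638/5339 ≈ -0.30680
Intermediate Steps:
m(f) = 3 - (-34 + f)/(-28 + f) (m(f) = 3 - (f - 34)/(f - 28) = 3 - (-34 + f)/(-28 + f))
(m(66) - 347)/(390 + 734) = (2*(-25 + 66)/(-28 + 66) - 347)/(390 + 734) = (2*41/38 - 347)/1124 = (2*(1/38)*41 - 347)*(1/1124) = (41/19 - 347)*(1/1124) = -6552/19*1/1124 = -1638/5339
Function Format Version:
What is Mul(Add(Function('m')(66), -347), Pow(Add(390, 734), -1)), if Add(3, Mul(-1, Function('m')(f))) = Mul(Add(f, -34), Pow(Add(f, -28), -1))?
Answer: Rational(-1638, 5339) ≈ -0.30680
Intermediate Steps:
Function('m')(f) = Add(3, Mul(-1, Pow(Add(-28, f), -1), Add(-34, f))) (Function('m')(f) = Add(3, Mul(-1, Mul(Add(f, -34), Pow(Add(f, -28), -1)))) = Add(3, Mul(-1, Mul(Add(-34, f), Pow(Add(-28, f), -1)))) = Add(3, Mul(-1, Mul(Pow(Add(-28, f), -1), Add(-34, f)))) = Add(3, Mul(-1, Pow(Add(-28, f), -1), Add(-34, f))))
Mul(Add(Function('m')(66), -347), Pow(Add(390, 734), -1)) = Mul(Add(Mul(2, Pow(Add(-28, 66), -1), Add(-25, 66)), -347), Pow(Add(390, 734), -1)) = Mul(Add(Mul(2, Pow(38, -1), 41), -347), Pow(1124, -1)) = Mul(Add(Mul(2, Rational(1, 38), 41), -347), Rational(1, 1124)) = Mul(Add(Rational(41, 19), -347), Rational(1, 1124)) = Mul(Rational(-6552, 19), Rational(1, 1124)) = Rational(-1638, 5339)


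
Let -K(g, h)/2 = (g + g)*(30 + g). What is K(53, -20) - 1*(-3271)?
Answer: -14325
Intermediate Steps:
K(g, h) = -4*g*(30 + g) (K(g, h) = -2*(g + g)*(30 + g) = -2*2*g*(30 + g) = -4*g*(30 + g))
K(53, -20) - 1*(-3271) = -4*53*(30 + 53) - 1*(-3271) = -4*53*83 + 3271 = -17596 + 3271 = -14325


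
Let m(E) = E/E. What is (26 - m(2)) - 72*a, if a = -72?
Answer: 5209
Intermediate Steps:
m(E) = 1
(26 - m(2)) - 72*a = (26 - 1*1) - 72*(-72) = (26 - 1) + 5184 = 25 + 5184 = 5209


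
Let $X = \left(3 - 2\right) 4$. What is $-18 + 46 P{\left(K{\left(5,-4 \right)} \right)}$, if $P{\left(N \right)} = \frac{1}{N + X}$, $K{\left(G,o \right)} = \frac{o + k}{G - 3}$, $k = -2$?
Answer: $28$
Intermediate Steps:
$X = 4$ ($X = 1 \cdot 4 = 4$)
$K{\left(G,o \right)} = \frac{-2 + o}{-3 + G}$ ($K{\left(G,o \right)} = \frac{o - 2}{G - 3} = \frac{-2 + o}{-3 + G}$)
$P{\left(N \right)} = \frac{1}{4 + N}$ ($P{\left(N \right)} = \frac{1}{N + 4} = \frac{1}{4 + N}$)
$-18 + 46 P{\left(K{\left(5,-4 \right)} \right)} = -18 + \frac{46}{4 + \frac{-2 - 4}{-3 + 5}} = -18 + \frac{46}{4 + \frac{1}{2} \left(-6\right)} = -18 + \frac{46}{4 - 3} = -18 + \frac{46}{1} = -18 + 46 \cdot 1 = -18 + 46 = 28$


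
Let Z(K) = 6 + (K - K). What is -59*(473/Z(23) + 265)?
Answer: -121717/6 ≈ -20286.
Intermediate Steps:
Z(K) = 6 (Z(K) = 6 + 0 = 6)
-59*(473/Z(23) + 265) = -59*(473/6 + 265) = -59*2063/6 = -121717/6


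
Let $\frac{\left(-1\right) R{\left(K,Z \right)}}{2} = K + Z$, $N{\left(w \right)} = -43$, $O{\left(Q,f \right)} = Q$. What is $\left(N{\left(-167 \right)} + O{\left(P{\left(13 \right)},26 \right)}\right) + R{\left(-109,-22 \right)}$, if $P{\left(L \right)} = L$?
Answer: $232$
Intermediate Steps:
$R{\left(K,Z \right)} = - 2 K - 2 Z$ ($R{\left(K,Z \right)} = - 2 \left(K + Z\right) = - 2 K - 2 Z$)
$\left(N{\left(-167 \right)} + O{\left(P{\left(13 \right)},26 \right)}\right) + R{\left(-109,-22 \right)} = \left(-43 + 13\right) - -262 = -30 + \left(218 + 44\right) = -30 + 262 = 232$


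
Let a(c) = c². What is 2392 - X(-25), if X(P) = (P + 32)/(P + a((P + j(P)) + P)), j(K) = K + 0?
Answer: 1913599/800 ≈ 2392.0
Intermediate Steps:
j(K) = K
X(P) = (32 + P)/(P + 9*P²) (X(P) = (P + 32)/(P + ((P + P) + P)²) = (32 + P)/(P + (2*P + P)²) = (32 + P)/(P + (3*P)²) = (32 + P)/(P + 9*P²))
2392 - X(-25) = 2392 - (32 - 25)/((-25)*(1 + 9*(-25))) = 2392 - (-1)*7/(25*(1 - 225)) = 2392 - (-1)*7/(25*(-224)) = 2392 - (-1)*(-1)*7/(25*224) = 2392 - 1*1/800 = 2392 - 1/800 = 1913599/800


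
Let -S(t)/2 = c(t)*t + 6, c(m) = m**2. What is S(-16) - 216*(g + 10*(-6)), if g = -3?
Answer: 21788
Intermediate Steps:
S(t) = -12 - 2*t**3 (S(t) = -2*(t**2*t + 6) = -2*(t**3 + 6) = -2*(6 + t**3) = -12 - 2*t**3)
S(-16) - 216*(g + 10*(-6)) = (-12 - 2*(-16)**3) - 216*(-3 + 10*(-6)) = (-12 - 2*(-4096)) - 216*(-3 - 60) = (-12 + 8192) - 216*(-63) = 8180 + 13608 = 21788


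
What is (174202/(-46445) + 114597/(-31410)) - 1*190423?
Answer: -881926977409/4631230 ≈ -1.9043e+5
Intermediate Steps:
(174202/(-46445) + 114597/(-31410)) - 1*190423 = (174202*(-1/46445) + 114597*(-1/31410)) - 190423 = (-24886/6635 - 12733/3490) - 190423 = -34267119/4631230 - 190423 = -881926977409/4631230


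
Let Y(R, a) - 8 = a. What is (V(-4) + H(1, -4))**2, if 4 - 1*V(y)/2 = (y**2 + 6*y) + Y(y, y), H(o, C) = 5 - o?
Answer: 400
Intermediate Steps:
Y(R, a) = 8 + a
V(y) = -8 - 14*y - 2*y**2 (V(y) = 8 - 2*((y**2 + 6*y) + (8 + y)) = 8 - 2*(8 + y**2 + 7*y) = 8 + (-16 - 14*y - 2*y**2) = -8 - 14*y - 2*y**2)
(V(-4) + H(1, -4))**2 = ((-8 - 14*(-4) - 2*(-4)**2) + (5 - 1*1))**2 = ((-8 + 56 - 2*16) + (5 - 1))**2 = ((-8 + 56 - 32) + 4)**2 = (16 + 4)**2 = 20**2 = 400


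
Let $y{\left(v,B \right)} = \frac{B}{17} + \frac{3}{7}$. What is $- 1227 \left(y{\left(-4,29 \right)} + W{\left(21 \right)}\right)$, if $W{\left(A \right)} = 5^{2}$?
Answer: $- \frac{3961983}{119} \approx -33294.0$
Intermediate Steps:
$W{\left(A \right)} = 25$
$y{\left(v,B \right)} = \frac{3}{7} + \frac{B}{17}$ ($y{\left(v,B \right)} = B \frac{1}{17} + 3 \cdot \frac{1}{7} = \frac{B}{17} + \frac{3}{7} = \frac{3}{7} + \frac{B}{17}$)
$- 1227 \left(y{\left(-4,29 \right)} + W{\left(21 \right)}\right) = - 1227 \left(\left(\frac{3}{7} + \frac{1}{17} \cdot 29\right) + 25\right) = - 1227 \left(\left(\frac{3}{7} + \frac{29}{17}\right) + 25\right) = - 1227 \left(\frac{254}{119} + 25\right) = \left(-1227\right) \frac{3229}{119} = - \frac{3961983}{119}$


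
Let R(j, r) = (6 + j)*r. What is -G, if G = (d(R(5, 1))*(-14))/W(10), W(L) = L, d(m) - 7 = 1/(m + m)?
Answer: 217/22 ≈ 9.8636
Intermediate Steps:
R(j, r) = r*(6 + j)
d(m) = 7 + 1/(2*m) (d(m) = 7 + 1/(m + m) = 7 + 1/(2*m))
G = -217/22 (G = ((7 + 1/(2*((1*(6 + 5)))))*(-14))/10 = ((7 + 1/(2*((1*11))))*(-14))*(⅒) = ((7 + (½)/11)*(-14))*(⅒) = ((7 + (½)*(1/11))*(-14))*(⅒) = ((7 + 1/22)*(-14))*(⅒) = ((155/22)*(-14))*(⅒) = -1085/11*⅒ = -217/22 ≈ -9.8636)
-G = -1*(-217/22) = 217/22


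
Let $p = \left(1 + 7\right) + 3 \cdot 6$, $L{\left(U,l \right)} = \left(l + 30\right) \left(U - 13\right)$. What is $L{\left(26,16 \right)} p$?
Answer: $15548$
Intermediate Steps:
$L{\left(U,l \right)} = \left(-13 + U\right) \left(30 + l\right)$ ($L{\left(U,l \right)} = \left(30 + l\right) \left(-13 + U\right) = \left(-13 + U\right) \left(30 + l\right)$)
$p = 26$ ($p = 8 + 18 = 26$)
$L{\left(26,16 \right)} p = \left(-390 - 208 + 30 \cdot 26 + 26 \cdot 16\right) 26 = \left(-390 - 208 + 780 + 416\right) 26 = 598 \cdot 26 = 15548$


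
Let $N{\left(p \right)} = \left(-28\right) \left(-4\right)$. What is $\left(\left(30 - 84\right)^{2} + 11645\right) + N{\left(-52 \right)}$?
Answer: $14673$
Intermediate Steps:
$N{\left(p \right)} = 112$
$\left(\left(30 - 84\right)^{2} + 11645\right) + N{\left(-52 \right)} = \left(\left(30 - 84\right)^{2} + 11645\right) + 112 = \left(\left(-54\right)^{2} + 11645\right) + 112 = \left(2916 + 11645\right) + 112 = 14561 + 112 = 14673$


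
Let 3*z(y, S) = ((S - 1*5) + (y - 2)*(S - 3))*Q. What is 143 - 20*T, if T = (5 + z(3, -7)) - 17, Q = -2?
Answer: 269/3 ≈ 89.667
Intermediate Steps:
z(y, S) = 10/3 - 2*S/3 - 2*(-3 + S)*(-2 + y)/3 (z(y, S) = (((S - 1*5) + (y - 2)*(S - 3))*(-2))/3 = (((S - 5) + (-2 + y)*(-3 + S))*(-2))/3 = (((-5 + S) + (-3 + S)*(-2 + y))*(-2))/3 = ((-5 + S + (-3 + S)*(-2 + y))*(-2))/3 = (10 - 2*S - 2*(-3 + S)*(-2 + y))/3 = 10/3 - 2*S/3 - 2*(-3 + S)*(-2 + y)/3)
T = 8/3 (T = (5 + (-⅔ + 2*3 + (⅔)*(-7) - ⅔*(-7)*3)) - 17 = (5 + (-⅔ + 6 - 14/3 + 14)) - 17 = (5 + 44/3) - 17 = 59/3 - 17 = 8/3 ≈ 2.6667)
143 - 20*T = 143 - 20*8/3 = 143 - 160/3 = 269/3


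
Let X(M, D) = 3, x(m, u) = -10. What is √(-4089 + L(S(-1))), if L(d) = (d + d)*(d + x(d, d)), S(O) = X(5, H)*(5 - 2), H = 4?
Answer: 37*I*√3 ≈ 64.086*I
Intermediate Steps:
S(O) = 9 (S(O) = 3*(5 - 2) = 3*3 = 9)
L(d) = 2*d*(-10 + d) (L(d) = (d + d)*(d - 10) = (2*d)*(-10 + d) = 2*d*(-10 + d))
√(-4089 + L(S(-1))) = √(-4089 + 2*9*(-10 + 9)) = √(-4089 + 2*9*(-1)) = √(-4089 - 18) = √(-4107) = 37*I*√3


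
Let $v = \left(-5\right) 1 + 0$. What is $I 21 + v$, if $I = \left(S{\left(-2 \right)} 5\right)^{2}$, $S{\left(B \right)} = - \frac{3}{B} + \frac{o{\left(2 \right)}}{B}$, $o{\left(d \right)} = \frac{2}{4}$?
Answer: $\frac{13045}{16} \approx 815.31$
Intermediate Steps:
$o{\left(d \right)} = \frac{1}{2}$ ($o{\left(d \right)} = 2 \cdot \frac{1}{4} = \frac{1}{2}$)
$S{\left(B \right)} = - \frac{5}{2 B}$ ($S{\left(B \right)} = - \frac{3}{B} + \frac{1}{2 B} = - \frac{5}{2 B}$)
$v = -5$ ($v = -5 + 0 = -5$)
$I = \frac{625}{16}$ ($I = \left(- \frac{5}{2 \left(-2\right)} 5\right)^{2} = \left(\left(- \frac{5}{2}\right) \left(- \frac{1}{2}\right) 5\right)^{2} = \left(\frac{5}{4} \cdot 5\right)^{2} = \left(\frac{25}{4}\right)^{2} = \frac{625}{16} \approx 39.063$)
$I 21 + v = \frac{625}{16} \cdot 21 - 5 = \frac{13125}{16} - 5 = \frac{13045}{16}$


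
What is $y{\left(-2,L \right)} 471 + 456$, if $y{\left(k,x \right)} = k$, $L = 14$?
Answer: $-486$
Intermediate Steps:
$y{\left(-2,L \right)} 471 + 456 = \left(-2\right) 471 + 456 = -942 + 456 = -486$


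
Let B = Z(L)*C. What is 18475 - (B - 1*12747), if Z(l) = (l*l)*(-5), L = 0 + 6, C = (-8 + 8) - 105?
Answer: 12322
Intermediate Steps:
C = -105 (C = 0 - 105 = -105)
L = 6
Z(l) = -5*l² (Z(l) = l²*(-5) = -5*l²)
B = 18900 (B = -5*6²*(-105) = -5*36*(-105) = -180*(-105) = 18900)
18475 - (B - 1*12747) = 18475 - (18900 - 1*12747) = 18475 - (18900 - 12747) = 18475 - 1*6153 = 18475 - 6153 = 12322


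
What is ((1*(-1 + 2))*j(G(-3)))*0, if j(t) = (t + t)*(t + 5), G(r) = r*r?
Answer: 0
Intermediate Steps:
G(r) = r²
j(t) = 2*t*(5 + t) (j(t) = (2*t)*(5 + t) = 2*t*(5 + t))
((1*(-1 + 2))*j(G(-3)))*0 = ((1*(-1 + 2))*(2*(-3)²*(5 + (-3)²)))*0 = ((1*1)*(2*9*(5 + 9)))*0 = (1*(2*9*14))*0 = (1*252)*0 = 252*0 = 0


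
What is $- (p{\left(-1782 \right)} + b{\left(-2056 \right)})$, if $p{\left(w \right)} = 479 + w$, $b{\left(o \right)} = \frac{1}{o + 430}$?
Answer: $\frac{2118679}{1626} \approx 1303.0$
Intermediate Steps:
$b{\left(o \right)} = \frac{1}{430 + o}$
$- (p{\left(-1782 \right)} + b{\left(-2056 \right)}) = - (\left(479 - 1782\right) + \frac{1}{430 - 2056}) = - (-1303 + \frac{1}{-1626}) = - (-1303 - \frac{1}{1626}) = \left(-1\right) \left(- \frac{2118679}{1626}\right) = \frac{2118679}{1626}$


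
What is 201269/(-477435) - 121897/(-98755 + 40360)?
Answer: 3096319396/1858654455 ≈ 1.6659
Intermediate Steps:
201269/(-477435) - 121897/(-98755 + 40360) = 201269*(-1/477435) - 121897/(-58395) = -201269/477435 - 121897*(-1/58395) = -201269/477435 + 121897/58395 = 3096319396/1858654455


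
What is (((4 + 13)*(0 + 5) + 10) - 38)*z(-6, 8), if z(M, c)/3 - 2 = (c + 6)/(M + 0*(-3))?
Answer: -57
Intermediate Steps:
z(M, c) = 6 + 3*(6 + c)/M (z(M, c) = 6 + 3*((c + 6)/(M + 0*(-3))) = 6 + 3*((6 + c)/(M + 0)) = 6 + 3*((6 + c)/M) = 6 + 3*(6 + c)/M)
(((4 + 13)*(0 + 5) + 10) - 38)*z(-6, 8) = (((4 + 13)*(0 + 5) + 10) - 38)*(3*(6 + 8 + 2*(-6))/(-6)) = ((17*5 + 10) - 38)*(3*(-⅙)*(6 + 8 - 12)) = ((85 + 10) - 38)*(3*(-⅙)*2) = (95 - 38)*(-1) = 57*(-1) = -57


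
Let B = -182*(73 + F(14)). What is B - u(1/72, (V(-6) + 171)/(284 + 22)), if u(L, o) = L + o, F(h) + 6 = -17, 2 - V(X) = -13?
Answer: -11139161/1224 ≈ -9100.6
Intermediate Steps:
V(X) = 15 (V(X) = 2 - 1*(-13) = 2 + 13 = 15)
F(h) = -23 (F(h) = -6 - 17 = -23)
B = -9100 (B = -182*(73 - 23) = -182*50 = -9100)
B - u(1/72, (V(-6) + 171)/(284 + 22)) = -9100 - (1/72 + (15 + 171)/(284 + 22)) = -9100 - (1/72 + 186/306) = -9100 - (1/72 + 186*(1/306)) = -9100 - (1/72 + 31/51) = -9100 - 1*761/1224 = -9100 - 761/1224 = -11139161/1224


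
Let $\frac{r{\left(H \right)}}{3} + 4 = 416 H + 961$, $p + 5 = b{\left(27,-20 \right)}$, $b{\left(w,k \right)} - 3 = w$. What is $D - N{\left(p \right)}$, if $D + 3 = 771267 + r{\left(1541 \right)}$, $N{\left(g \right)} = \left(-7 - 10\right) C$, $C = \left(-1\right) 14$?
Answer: $2697065$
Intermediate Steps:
$b{\left(w,k \right)} = 3 + w$
$p = 25$ ($p = -5 + \left(3 + 27\right) = -5 + 30 = 25$)
$C = -14$
$N{\left(g \right)} = 238$ ($N{\left(g \right)} = \left(-7 - 10\right) \left(-14\right) = \left(-17\right) \left(-14\right) = 238$)
$r{\left(H \right)} = 2871 + 1248 H$ ($r{\left(H \right)} = -12 + 3 \left(416 H + 961\right) = -12 + 3 \left(961 + 416 H\right) = -12 + \left(2883 + 1248 H\right) = 2871 + 1248 H$)
$D = 2697303$ ($D = -3 + \left(771267 + \left(2871 + 1248 \cdot 1541\right)\right) = -3 + \left(771267 + \left(2871 + 1923168\right)\right) = -3 + \left(771267 + 1926039\right) = -3 + 2697306 = 2697303$)
$D - N{\left(p \right)} = 2697303 - 238 = 2697065$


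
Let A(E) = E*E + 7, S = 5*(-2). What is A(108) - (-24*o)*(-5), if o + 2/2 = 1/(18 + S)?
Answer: 11776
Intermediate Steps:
S = -10
o = -7/8 (o = -1 + 1/(18 - 10) = -1 + 1/8 = -7/8 ≈ -0.87500)
A(E) = 7 + E**2 (A(E) = E**2 + 7 = 7 + E**2)
A(108) - (-24*o)*(-5) = (7 + 108**2) - (-24*(-7/8))*(-5) = (7 + 11664) - 21*(-5) = 11671 - 1*(-105) = 11671 + 105 = 11776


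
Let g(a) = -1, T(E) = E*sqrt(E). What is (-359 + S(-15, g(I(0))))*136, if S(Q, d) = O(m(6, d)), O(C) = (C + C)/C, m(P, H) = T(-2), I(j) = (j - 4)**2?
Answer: -48552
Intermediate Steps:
T(E) = E**(3/2)
I(j) = (-4 + j)**2
m(P, H) = -2*I*sqrt(2) (m(P, H) = (-2)**(3/2) = -2*I*sqrt(2))
O(C) = 2 (O(C) = (2*C)/C = 2)
S(Q, d) = 2
(-359 + S(-15, g(I(0))))*136 = (-359 + 2)*136 = -357*136 = -48552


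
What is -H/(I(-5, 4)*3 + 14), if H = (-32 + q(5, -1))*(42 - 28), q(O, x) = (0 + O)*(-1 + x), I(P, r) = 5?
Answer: 588/29 ≈ 20.276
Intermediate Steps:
q(O, x) = O*(-1 + x)
H = -588 (H = (-32 + 5*(-1 - 1))*(42 - 28) = (-32 + 5*(-2))*14 = (-32 - 10)*14 = -42*14 = -588)
-H/(I(-5, 4)*3 + 14) = -(-588)/(5*3 + 14) = -(-588)/(15 + 14) = -(-588)/29 = -1*(-588/29) = 588/29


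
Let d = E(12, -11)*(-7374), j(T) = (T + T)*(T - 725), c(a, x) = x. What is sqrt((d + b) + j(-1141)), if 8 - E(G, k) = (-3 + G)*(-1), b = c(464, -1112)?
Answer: sqrt(4131742) ≈ 2032.7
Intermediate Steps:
b = -1112
j(T) = 2*T*(-725 + T) (j(T) = (2*T)*(-725 + T) = 2*T*(-725 + T))
E(G, k) = 5 + G (E(G, k) = 8 - (-3 + G)*(-1) = 8 - (3 - G) = 8 + (-3 + G) = 5 + G)
d = -125358 (d = (5 + 12)*(-7374) = 17*(-7374) = -125358)
sqrt((d + b) + j(-1141)) = sqrt((-125358 - 1112) + 2*(-1141)*(-725 - 1141)) = sqrt(-126470 + 2*(-1141)*(-1866)) = sqrt(-126470 + 4258212) = sqrt(4131742)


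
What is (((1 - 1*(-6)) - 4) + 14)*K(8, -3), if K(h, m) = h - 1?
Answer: 119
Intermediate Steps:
K(h, m) = -1 + h
(((1 - 1*(-6)) - 4) + 14)*K(8, -3) = (((1 - 1*(-6)) - 4) + 14)*(-1 + 8) = (((1 + 6) - 4) + 14)*7 = ((7 - 4) + 14)*7 = (3 + 14)*7 = 17*7 = 119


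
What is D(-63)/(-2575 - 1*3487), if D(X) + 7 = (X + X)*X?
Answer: -1133/866 ≈ -1.3083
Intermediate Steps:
D(X) = -7 + 2*X² (D(X) = -7 + (X + X)*X = -7 + (2*X)*X = -7 + 2*X²)
D(-63)/(-2575 - 1*3487) = (-7 + 2*(-63)²)/(-2575 - 1*3487) = (-7 + 2*3969)/(-2575 - 3487) = (-7 + 7938)/(-6062) = 7931*(-1/6062) = -1133/866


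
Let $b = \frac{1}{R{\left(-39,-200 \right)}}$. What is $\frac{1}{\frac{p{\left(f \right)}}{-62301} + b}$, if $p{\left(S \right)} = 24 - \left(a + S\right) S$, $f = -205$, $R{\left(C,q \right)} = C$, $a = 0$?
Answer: $\frac{269971}{175082} \approx 1.542$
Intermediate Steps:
$p{\left(S \right)} = 24 - S^{2}$ ($p{\left(S \right)} = 24 - \left(0 + S\right) S = 24 - S S = 24 - S^{2}$)
$b = - \frac{1}{39}$ ($b = \frac{1}{-39} = - \frac{1}{39} \approx -0.025641$)
$\frac{1}{\frac{p{\left(f \right)}}{-62301} + b} = \frac{1}{\frac{24 - \left(-205\right)^{2}}{-62301} - \frac{1}{39}} = \frac{1}{\left(24 - 42025\right) \left(- \frac{1}{62301}\right) - \frac{1}{39}} = \frac{1}{\left(-42001\right) \left(- \frac{1}{62301}\right) - \frac{1}{39}} = \frac{1}{\frac{42001}{62301} - \frac{1}{39}} = \frac{1}{\frac{175082}{269971}} = \frac{269971}{175082}$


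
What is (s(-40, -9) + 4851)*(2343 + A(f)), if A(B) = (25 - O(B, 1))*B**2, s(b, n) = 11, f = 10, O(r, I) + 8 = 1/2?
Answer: 27193166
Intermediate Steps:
O(r, I) = -15/2 (O(r, I) = -8 + 1/2 = -15/2)
A(B) = 65*B**2/2 (A(B) = (25 - 1*(-15/2))*B**2 = (25 + 15/2)*B**2 = 65*B**2/2)
(s(-40, -9) + 4851)*(2343 + A(f)) = (11 + 4851)*(2343 + (65/2)*10**2) = 4862*(2343 + (65/2)*100) = 4862*(2343 + 3250) = 4862*5593 = 27193166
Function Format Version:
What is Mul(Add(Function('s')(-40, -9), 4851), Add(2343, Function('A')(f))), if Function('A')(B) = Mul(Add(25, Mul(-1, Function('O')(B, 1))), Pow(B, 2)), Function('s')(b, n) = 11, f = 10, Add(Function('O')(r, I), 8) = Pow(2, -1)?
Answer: 27193166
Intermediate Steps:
Function('O')(r, I) = Rational(-15, 2) (Function('O')(r, I) = Add(-8, Pow(2, -1)) = Add(-8, Rational(1, 2)) = Rational(-15, 2))
Function('A')(B) = Mul(Rational(65, 2), Pow(B, 2)) (Function('A')(B) = Mul(Add(25, Mul(-1, Rational(-15, 2))), Pow(B, 2)) = Mul(Add(25, Rational(15, 2)), Pow(B, 2)) = Mul(Rational(65, 2), Pow(B, 2)))
Mul(Add(Function('s')(-40, -9), 4851), Add(2343, Function('A')(f))) = Mul(Add(11, 4851), Add(2343, Mul(Rational(65, 2), Pow(10, 2)))) = Mul(4862, Add(2343, Mul(Rational(65, 2), 100))) = Mul(4862, Add(2343, 3250)) = Mul(4862, 5593) = 27193166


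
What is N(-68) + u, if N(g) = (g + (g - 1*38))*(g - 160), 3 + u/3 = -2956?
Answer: 30795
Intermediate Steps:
u = -8877 (u = -9 + 3*(-2956) = -9 - 8868 = -8877)
N(g) = (-160 + g)*(-38 + 2*g) (N(g) = (g + (g - 38))*(-160 + g) = (g + (-38 + g))*(-160 + g) = (-38 + 2*g)*(-160 + g) = (-160 + g)*(-38 + 2*g))
N(-68) + u = (6080 - 358*(-68) + 2*(-68)²) - 8877 = (6080 + 24344 + 2*4624) - 8877 = (6080 + 24344 + 9248) - 8877 = 39672 - 8877 = 30795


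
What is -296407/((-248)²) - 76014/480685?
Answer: -147153563851/29564050240 ≈ -4.9774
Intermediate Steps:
-296407/((-248)²) - 76014/480685 = -296407/61504 - 76014*1/480685 = -296407*1/61504 - 76014/480685 = -296407/61504 - 76014/480685 = -147153563851/29564050240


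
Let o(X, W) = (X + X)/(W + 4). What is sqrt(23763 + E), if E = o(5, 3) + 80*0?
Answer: sqrt(1164457)/7 ≈ 154.16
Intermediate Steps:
o(X, W) = 2*X/(4 + W) (o(X, W) = (2*X)/(4 + W) = 2*X/(4 + W))
E = 10/7 (E = 2*5/(4 + 3) + 80*0 = 2*5/7 + 0 = 2*5*(1/7) + 0 = 10/7 + 0 = 10/7 ≈ 1.4286)
sqrt(23763 + E) = sqrt(23763 + 10/7) = sqrt(166351/7) = sqrt(1164457)/7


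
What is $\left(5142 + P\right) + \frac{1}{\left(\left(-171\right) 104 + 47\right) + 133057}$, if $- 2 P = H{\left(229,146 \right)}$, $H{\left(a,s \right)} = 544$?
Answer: $\frac{561608401}{115320} \approx 4870.0$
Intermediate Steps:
$P = -272$ ($P = \left(- \frac{1}{2}\right) 544 = -272$)
$\left(5142 + P\right) + \frac{1}{\left(\left(-171\right) 104 + 47\right) + 133057} = \left(5142 - 272\right) + \frac{1}{\left(\left(-171\right) 104 + 47\right) + 133057} = 4870 + \frac{1}{\left(-17784 + 47\right) + 133057} = 4870 + \frac{1}{-17737 + 133057} = 4870 + \frac{1}{115320} = \frac{561608401}{115320}$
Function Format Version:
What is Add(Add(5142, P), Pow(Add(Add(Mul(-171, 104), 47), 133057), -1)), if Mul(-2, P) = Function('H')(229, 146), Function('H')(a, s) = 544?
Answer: Rational(561608401, 115320) ≈ 4870.0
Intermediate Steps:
P = -272 (P = Mul(Rational(-1, 2), 544) = -272)
Add(Add(5142, P), Pow(Add(Add(Mul(-171, 104), 47), 133057), -1)) = Add(Add(5142, -272), Pow(Add(Add(Mul(-171, 104), 47), 133057), -1)) = Add(4870, Pow(Add(Add(-17784, 47), 133057), -1)) = Add(4870, Pow(Add(-17737, 133057), -1)) = Add(4870, Pow(115320, -1)) = Add(4870, Rational(1, 115320)) = Rational(561608401, 115320)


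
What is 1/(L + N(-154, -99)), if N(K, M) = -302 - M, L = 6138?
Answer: 1/5935 ≈ 0.00016849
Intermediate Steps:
1/(L + N(-154, -99)) = 1/(6138 + (-302 - 1*(-99))) = 1/(6138 + (-302 + 99)) = 1/(6138 - 203) = 1/5935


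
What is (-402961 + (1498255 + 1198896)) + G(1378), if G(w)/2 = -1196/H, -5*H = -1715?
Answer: 786904778/343 ≈ 2.2942e+6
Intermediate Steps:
H = 343 (H = -⅕*(-1715) = 343)
G(w) = -2392/343 (G(w) = 2*(-1196/343) = -2392/343)
(-402961 + (1498255 + 1198896)) + G(1378) = (-402961 + (1498255 + 1198896)) - 2392/343 = (-402961 + 2697151) - 2392/343 = 2294190 - 2392/343 = 786904778/343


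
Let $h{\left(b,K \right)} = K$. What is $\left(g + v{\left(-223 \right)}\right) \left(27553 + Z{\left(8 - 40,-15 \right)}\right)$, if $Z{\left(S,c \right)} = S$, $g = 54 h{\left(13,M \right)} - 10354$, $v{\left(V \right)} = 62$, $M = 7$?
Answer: $-272843194$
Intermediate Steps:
$g = -9976$ ($g = 54 \cdot 7 - 10354 = 378 - 10354 = -9976$)
$\left(g + v{\left(-223 \right)}\right) \left(27553 + Z{\left(8 - 40,-15 \right)}\right) = \left(-9976 + 62\right) \left(27553 + \left(8 - 40\right)\right) = - 9914 \left(27553 - 32\right) = \left(-9914\right) 27521 = -272843194$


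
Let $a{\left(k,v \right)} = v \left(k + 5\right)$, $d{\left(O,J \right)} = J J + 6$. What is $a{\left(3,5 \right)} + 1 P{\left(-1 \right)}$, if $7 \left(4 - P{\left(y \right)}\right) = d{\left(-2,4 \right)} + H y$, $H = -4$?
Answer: $\frac{282}{7} \approx 40.286$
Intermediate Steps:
$d{\left(O,J \right)} = 6 + J^{2}$ ($d{\left(O,J \right)} = J^{2} + 6 = 6 + J^{2}$)
$a{\left(k,v \right)} = v \left(5 + k\right)$
$P{\left(y \right)} = \frac{6}{7} + \frac{4 y}{7}$ ($P{\left(y \right)} = 4 - \frac{\left(6 + 4^{2}\right) - 4 y}{7} = 4 - \frac{\left(6 + 16\right) - 4 y}{7} = 4 - \frac{22 - 4 y}{7} = 4 + \left(- \frac{22}{7} + \frac{4 y}{7}\right) = \frac{6}{7} + \frac{4 y}{7}$)
$a{\left(3,5 \right)} + 1 P{\left(-1 \right)} = 5 \left(5 + 3\right) + 1 \left(\frac{6}{7} + \frac{4}{7} \left(-1\right)\right) = 5 \cdot 8 + 1 \left(\frac{6}{7} - \frac{4}{7}\right) = 40 + 1 \cdot \frac{2}{7} = 40 + \frac{2}{7} = \frac{282}{7}$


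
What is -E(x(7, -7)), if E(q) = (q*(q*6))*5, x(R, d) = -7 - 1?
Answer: -1920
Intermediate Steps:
x(R, d) = -8
E(q) = 30*q**2 (E(q) = (q*(6*q))*5 = (6*q**2)*5 = 30*q**2)
-E(x(7, -7)) = -30*(-8)**2 = -30*64 = -1*1920 = -1920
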